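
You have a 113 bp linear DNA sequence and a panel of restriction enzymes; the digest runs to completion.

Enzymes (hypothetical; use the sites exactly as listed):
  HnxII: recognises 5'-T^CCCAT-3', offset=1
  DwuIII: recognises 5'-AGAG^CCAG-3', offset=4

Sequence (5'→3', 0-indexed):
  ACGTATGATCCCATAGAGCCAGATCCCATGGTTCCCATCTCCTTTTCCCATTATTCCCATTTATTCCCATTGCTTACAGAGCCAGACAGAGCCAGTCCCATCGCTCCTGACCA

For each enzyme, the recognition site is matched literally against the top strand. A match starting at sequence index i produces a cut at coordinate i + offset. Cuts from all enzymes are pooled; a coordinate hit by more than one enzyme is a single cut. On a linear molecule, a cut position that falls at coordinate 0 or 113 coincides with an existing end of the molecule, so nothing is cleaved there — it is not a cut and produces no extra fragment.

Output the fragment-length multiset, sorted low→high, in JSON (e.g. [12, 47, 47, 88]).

Per-enzyme occurrences:
  HnxII TCCCAT/1: at [8, 23, 32, 45, 54, 64, 95] ⇒ [9, 24, 33, 46, 55, 65, 96]
  DwuIII AGAGCCAG/4: at [14, 77, 87] ⇒ [18, 81, 91]

All cut coordinates (distinct, sorted): [9, 18, 24, 33, 46, 55, 65, 81, 91, 96]

Fragment lengths:
  [0,9): 9 bp
  [9,18): 9 bp
  [18,24): 6 bp
  [24,33): 9 bp
  [33,46): 13 bp
  [46,55): 9 bp
  [55,65): 10 bp
  [65,81): 16 bp
  [81,91): 10 bp
  [91,96): 5 bp
  [96,113): 17 bp

[5,6,9,9,9,9,10,10,13,16,17]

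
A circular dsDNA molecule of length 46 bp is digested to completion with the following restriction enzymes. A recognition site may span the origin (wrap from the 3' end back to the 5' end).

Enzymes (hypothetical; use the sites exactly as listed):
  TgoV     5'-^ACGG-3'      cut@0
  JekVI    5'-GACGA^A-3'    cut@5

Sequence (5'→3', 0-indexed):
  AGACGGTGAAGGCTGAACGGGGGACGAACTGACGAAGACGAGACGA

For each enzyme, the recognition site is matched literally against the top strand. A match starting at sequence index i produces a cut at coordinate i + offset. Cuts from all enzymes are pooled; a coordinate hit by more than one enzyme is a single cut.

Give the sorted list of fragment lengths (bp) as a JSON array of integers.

[2,8,11,11,14]

Site scan:
  TgoV ACGG/0: at [2, 16] ⇒ [2, 16]
  JekVI GACGAA/5: at [22, 30, 41] ⇒ [0, 27, 35]

All cut coordinates (distinct, sorted): [0, 2, 16, 27, 35]

Fragment lengths:
  0→2: 2 bp
  2→16: 14 bp
  16→27: 11 bp
  27→35: 8 bp
  35→0 (wrap): 46-35+0 = 11 bp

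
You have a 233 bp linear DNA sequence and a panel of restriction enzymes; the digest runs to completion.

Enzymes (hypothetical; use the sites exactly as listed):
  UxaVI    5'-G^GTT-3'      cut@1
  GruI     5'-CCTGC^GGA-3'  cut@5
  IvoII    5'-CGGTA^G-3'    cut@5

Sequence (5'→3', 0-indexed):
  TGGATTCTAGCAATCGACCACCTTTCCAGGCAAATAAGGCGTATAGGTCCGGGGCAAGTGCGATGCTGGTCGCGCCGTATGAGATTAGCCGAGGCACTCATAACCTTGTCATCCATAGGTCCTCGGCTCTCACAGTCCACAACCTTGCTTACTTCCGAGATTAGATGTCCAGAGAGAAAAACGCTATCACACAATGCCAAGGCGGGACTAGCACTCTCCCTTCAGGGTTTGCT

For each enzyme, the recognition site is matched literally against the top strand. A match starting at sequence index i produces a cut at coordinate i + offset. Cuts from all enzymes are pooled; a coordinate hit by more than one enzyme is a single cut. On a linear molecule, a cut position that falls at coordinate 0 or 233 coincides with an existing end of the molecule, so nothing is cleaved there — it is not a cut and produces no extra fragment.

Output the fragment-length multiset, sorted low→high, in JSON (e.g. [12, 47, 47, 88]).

Site scan:
  UxaVI GGTT/1: at [225] ⇒ [226]
  GruI (CCTGCGGA, off=5): no sites
  IvoII (CGGTAG, off=5): no sites

Pooled cuts: [226]

Fragment lengths:
  [0,226): 226 bp
  [226,233): 7 bp

[7,226]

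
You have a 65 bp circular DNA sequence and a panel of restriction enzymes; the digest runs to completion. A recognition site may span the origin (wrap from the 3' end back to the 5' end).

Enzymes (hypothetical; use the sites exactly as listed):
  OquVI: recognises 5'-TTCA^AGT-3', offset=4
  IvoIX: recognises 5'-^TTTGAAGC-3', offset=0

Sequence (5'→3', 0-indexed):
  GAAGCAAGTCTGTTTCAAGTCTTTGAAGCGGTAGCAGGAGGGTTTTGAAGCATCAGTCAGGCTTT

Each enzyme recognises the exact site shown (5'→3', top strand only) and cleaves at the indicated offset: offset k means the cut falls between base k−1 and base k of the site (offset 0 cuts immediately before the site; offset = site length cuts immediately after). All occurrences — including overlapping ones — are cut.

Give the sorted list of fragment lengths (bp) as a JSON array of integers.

[4,19,20,22]

Scan for sites:
  OquVI (TTCAAGT, off=4): starts [13] → cuts [17]
  IvoIX (TTTGAAGC, off=0): starts [21, 43, 62] → cuts [21, 43, 62]

Pooled cuts: [17, 21, 43, 62]

Fragments:
  17→21: 4 bp
  21→43: 22 bp
  43→62: 19 bp
  62→17 (wrap): 65-62+17 = 20 bp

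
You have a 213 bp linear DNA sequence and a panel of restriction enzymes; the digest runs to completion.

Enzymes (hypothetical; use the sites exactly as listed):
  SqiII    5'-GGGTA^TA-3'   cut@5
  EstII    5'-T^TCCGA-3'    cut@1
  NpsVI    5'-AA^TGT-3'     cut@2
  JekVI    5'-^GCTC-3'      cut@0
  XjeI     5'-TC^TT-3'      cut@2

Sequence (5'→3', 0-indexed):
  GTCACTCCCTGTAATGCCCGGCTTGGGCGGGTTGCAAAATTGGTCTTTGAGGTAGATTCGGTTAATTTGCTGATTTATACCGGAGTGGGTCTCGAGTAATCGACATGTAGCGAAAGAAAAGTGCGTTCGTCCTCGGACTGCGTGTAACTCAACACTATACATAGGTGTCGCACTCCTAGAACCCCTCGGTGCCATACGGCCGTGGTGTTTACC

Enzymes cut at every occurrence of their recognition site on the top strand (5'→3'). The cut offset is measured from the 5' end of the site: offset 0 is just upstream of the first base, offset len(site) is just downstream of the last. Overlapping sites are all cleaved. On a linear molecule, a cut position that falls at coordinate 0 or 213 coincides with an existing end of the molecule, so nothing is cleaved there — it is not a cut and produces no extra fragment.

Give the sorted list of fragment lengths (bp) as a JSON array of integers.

Per-enzyme occurrences:
  SqiII (GGGTATA, off=5): no sites
  EstII (TTCCGA, off=1): no sites
  NpsVI (AATGT, off=2): no sites
  JekVI (GCTC, off=0): no sites
  XjeI TCTT/2: at [43] ⇒ [45]

All cut coordinates (distinct, sorted): [45]

Fragment lengths:
  [0,45): 45 bp
  [45,213): 168 bp

[45,168]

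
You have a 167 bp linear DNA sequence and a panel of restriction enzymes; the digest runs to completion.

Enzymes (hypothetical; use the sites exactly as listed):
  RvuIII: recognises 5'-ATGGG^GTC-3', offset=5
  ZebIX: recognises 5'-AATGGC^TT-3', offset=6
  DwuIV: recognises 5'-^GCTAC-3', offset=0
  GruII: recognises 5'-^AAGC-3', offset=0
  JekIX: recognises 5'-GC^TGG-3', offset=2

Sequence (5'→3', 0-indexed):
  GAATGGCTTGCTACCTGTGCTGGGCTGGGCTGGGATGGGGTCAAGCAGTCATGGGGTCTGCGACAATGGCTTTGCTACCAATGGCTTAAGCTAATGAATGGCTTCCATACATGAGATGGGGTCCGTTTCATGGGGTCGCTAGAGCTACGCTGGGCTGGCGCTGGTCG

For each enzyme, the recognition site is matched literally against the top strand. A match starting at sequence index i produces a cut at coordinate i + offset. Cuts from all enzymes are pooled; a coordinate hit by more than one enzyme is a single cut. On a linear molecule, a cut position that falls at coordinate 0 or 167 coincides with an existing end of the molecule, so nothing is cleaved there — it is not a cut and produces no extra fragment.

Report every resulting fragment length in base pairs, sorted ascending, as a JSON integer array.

[2,2,3,3,5,5,5,6,6,7,7,9,9,11,12,13,14,15,15,18]

Per-enzyme occurrences:
  RvuIII ATGGGGTC/5: at [34, 50, 115, 129] ⇒ [39, 55, 120, 134]
  ZebIX AATGGCTT/6: at [1, 64, 79, 96] ⇒ [7, 70, 85, 102]
  DwuIV GCTAC/0: at [9, 73, 143] ⇒ [9, 73, 143]
  GruII AAGC/0: at [42, 87] ⇒ [42, 87]
  JekIX GCTGG/2: at [18, 23, 28, 148, 153, 159] ⇒ [20, 25, 30, 150, 155, 161]

All cut coordinates (distinct, sorted): [7, 9, 20, 25, 30, 39, 42, 55, 70, 73, 85, 87, 102, 120, 134, 143, 150, 155, 161]

Fragment lengths:
  [0,7): 7 bp
  [7,9): 2 bp
  [9,20): 11 bp
  [20,25): 5 bp
  [25,30): 5 bp
  [30,39): 9 bp
  [39,42): 3 bp
  [42,55): 13 bp
  [55,70): 15 bp
  [70,73): 3 bp
  [73,85): 12 bp
  [85,87): 2 bp
  [87,102): 15 bp
  [102,120): 18 bp
  [120,134): 14 bp
  [134,143): 9 bp
  [143,150): 7 bp
  [150,155): 5 bp
  [155,161): 6 bp
  [161,167): 6 bp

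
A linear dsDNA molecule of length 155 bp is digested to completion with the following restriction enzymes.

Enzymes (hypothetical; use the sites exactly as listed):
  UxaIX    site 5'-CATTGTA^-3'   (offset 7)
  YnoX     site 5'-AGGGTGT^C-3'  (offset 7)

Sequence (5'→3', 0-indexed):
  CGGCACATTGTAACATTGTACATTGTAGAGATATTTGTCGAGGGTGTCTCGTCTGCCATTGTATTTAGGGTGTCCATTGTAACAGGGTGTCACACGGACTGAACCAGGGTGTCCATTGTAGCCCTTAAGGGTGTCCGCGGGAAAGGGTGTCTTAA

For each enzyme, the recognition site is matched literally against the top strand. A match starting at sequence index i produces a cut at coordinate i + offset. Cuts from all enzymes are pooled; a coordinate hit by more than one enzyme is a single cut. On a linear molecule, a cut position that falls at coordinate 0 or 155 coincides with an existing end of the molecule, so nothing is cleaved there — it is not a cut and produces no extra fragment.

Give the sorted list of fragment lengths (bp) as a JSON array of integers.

[5,7,8,8,8,9,10,12,14,16,16,20,22]

Site scan:
  UxaIX (CATTGTA, off=7): starts [5, 13, 20, 56, 74, 113] → cuts [12, 20, 27, 63, 81, 120]
  YnoX (AGGGTGTC, off=7): starts [40, 66, 83, 105, 127, 143] → cuts [47, 73, 90, 112, 134, 150]

All cut coordinates (distinct, sorted): [12, 20, 27, 47, 63, 73, 81, 90, 112, 120, 134, 150]

Fragments:
  [0,12): 12 bp
  [12,20): 8 bp
  [20,27): 7 bp
  [27,47): 20 bp
  [47,63): 16 bp
  [63,73): 10 bp
  [73,81): 8 bp
  [81,90): 9 bp
  [90,112): 22 bp
  [112,120): 8 bp
  [120,134): 14 bp
  [134,150): 16 bp
  [150,155): 5 bp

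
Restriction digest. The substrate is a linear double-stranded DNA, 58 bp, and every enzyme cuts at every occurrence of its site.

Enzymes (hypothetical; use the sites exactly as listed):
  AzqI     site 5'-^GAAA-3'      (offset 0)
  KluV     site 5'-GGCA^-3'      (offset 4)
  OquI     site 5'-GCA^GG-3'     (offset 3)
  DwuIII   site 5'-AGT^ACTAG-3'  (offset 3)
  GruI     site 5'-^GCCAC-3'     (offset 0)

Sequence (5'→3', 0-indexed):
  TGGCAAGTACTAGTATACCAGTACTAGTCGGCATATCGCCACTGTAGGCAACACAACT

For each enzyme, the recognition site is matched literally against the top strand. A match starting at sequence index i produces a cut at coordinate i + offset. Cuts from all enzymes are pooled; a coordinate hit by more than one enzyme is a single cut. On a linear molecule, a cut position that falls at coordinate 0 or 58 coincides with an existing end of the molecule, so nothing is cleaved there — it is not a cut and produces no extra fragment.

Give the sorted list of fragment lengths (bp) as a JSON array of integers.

Scan for sites:
  AzqI (GAAA, off=0): no sites
  KluV GGCA/4: at [1, 29, 46] ⇒ [5, 33, 50]
  OquI (GCAGG, off=3): no sites
  DwuIII AGTACTAG/3: at [5, 19] ⇒ [8, 22]
  GruI GCCAC/0: at [37] ⇒ [37]

Pooled cuts: [5, 8, 22, 33, 37, 50]

Fragment lengths:
  [0,5): 5 bp
  [5,8): 3 bp
  [8,22): 14 bp
  [22,33): 11 bp
  [33,37): 4 bp
  [37,50): 13 bp
  [50,58): 8 bp

[3,4,5,8,11,13,14]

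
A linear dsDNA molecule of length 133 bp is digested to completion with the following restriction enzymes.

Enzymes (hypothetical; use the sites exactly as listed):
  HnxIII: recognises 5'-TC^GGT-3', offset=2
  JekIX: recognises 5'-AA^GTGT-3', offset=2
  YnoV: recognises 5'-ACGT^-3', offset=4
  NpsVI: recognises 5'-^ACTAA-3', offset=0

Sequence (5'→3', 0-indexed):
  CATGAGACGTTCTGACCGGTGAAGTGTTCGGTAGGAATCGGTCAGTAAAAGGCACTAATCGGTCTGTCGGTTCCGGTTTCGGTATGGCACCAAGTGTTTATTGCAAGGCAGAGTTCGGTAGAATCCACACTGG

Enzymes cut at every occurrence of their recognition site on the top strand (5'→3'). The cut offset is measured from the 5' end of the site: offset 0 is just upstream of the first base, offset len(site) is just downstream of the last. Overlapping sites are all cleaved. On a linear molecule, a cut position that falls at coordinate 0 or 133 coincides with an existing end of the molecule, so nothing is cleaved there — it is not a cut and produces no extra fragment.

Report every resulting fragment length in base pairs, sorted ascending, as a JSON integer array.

Per-enzyme occurrences:
  HnxIII TCGGT/2: at [27, 37, 58, 66, 78, 114] ⇒ [29, 39, 60, 68, 80, 116]
  JekIX AAGTGT/2: at [21, 91] ⇒ [23, 93]
  YnoV ACGT/4: at [6] ⇒ [10]
  NpsVI ACTAA/0: at [53] ⇒ [53]

Pooled cuts: [10, 23, 29, 39, 53, 60, 68, 80, 93, 116]

Fragments:
  [0,10): 10 bp
  [10,23): 13 bp
  [23,29): 6 bp
  [29,39): 10 bp
  [39,53): 14 bp
  [53,60): 7 bp
  [60,68): 8 bp
  [68,80): 12 bp
  [80,93): 13 bp
  [93,116): 23 bp
  [116,133): 17 bp

[6,7,8,10,10,12,13,13,14,17,23]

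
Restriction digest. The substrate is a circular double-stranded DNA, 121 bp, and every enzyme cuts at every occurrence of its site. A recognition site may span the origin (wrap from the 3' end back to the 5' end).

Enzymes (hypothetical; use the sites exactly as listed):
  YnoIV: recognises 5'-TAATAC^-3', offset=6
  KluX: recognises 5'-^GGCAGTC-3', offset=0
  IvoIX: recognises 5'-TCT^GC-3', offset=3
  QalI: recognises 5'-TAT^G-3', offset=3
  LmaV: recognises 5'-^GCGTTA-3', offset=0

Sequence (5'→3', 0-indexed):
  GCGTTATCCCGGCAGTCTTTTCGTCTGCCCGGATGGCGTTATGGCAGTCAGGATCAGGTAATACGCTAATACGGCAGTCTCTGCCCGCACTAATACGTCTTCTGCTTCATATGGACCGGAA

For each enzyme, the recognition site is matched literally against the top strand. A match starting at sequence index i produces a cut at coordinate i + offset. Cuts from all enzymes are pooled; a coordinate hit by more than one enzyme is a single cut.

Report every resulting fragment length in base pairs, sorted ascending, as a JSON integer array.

Per-enzyme occurrences:
  YnoIV (TAATAC, off=6): starts [58, 66, 90] → cuts [64, 72, 96]
  KluX (GGCAGTC, off=0): starts [10, 42, 72] → cuts [10, 42, 72]
  IvoIX (TCTGC, off=3): starts [23, 79, 100] → cuts [26, 82, 103]
  QalI (TATG, off=3): starts [39, 109] → cuts [42, 112]
  LmaV (GCGTTA, off=0): starts [0, 35] → cuts [0, 35]

All cut coordinates (distinct, sorted): [0, 10, 26, 35, 42, 64, 72, 82, 96, 103, 112]

Fragments:
  0→10: 10 bp
  10→26: 16 bp
  26→35: 9 bp
  35→42: 7 bp
  42→64: 22 bp
  64→72: 8 bp
  72→82: 10 bp
  82→96: 14 bp
  96→103: 7 bp
  103→112: 9 bp
  112→0 (wrap): 121-112+0 = 9 bp

[7,7,8,9,9,9,10,10,14,16,22]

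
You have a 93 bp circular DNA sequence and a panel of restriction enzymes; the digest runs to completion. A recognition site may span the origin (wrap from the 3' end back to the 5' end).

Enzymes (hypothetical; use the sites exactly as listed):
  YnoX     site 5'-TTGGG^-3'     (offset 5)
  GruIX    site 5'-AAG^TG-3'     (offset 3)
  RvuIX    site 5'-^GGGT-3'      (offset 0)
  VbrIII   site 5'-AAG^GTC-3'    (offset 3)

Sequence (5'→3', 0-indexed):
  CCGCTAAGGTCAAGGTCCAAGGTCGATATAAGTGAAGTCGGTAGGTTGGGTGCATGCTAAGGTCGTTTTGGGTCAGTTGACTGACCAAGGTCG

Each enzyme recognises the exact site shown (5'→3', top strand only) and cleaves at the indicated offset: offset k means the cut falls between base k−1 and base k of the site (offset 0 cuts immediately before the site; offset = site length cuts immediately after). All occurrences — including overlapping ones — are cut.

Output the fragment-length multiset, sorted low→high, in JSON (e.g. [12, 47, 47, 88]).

Scan for sites:
  YnoX (TTGGG, off=5): starts [45, 67] → cuts [50, 72]
  GruIX (AAGTG, off=3): starts [29] → cuts [32]
  RvuIX (GGGT, off=0): starts [47, 69] → cuts [47, 69]
  VbrIII (AAGGTC, off=3): starts [5, 11, 18, 58, 86] → cuts [8, 14, 21, 61, 89]

All cut coordinates (distinct, sorted): [8, 14, 21, 32, 47, 50, 61, 69, 72, 89]

Fragment lengths:
  8→14: 6 bp
  14→21: 7 bp
  21→32: 11 bp
  32→47: 15 bp
  47→50: 3 bp
  50→61: 11 bp
  61→69: 8 bp
  69→72: 3 bp
  72→89: 17 bp
  89→8 (wrap): 93-89+8 = 12 bp

[3,3,6,7,8,11,11,12,15,17]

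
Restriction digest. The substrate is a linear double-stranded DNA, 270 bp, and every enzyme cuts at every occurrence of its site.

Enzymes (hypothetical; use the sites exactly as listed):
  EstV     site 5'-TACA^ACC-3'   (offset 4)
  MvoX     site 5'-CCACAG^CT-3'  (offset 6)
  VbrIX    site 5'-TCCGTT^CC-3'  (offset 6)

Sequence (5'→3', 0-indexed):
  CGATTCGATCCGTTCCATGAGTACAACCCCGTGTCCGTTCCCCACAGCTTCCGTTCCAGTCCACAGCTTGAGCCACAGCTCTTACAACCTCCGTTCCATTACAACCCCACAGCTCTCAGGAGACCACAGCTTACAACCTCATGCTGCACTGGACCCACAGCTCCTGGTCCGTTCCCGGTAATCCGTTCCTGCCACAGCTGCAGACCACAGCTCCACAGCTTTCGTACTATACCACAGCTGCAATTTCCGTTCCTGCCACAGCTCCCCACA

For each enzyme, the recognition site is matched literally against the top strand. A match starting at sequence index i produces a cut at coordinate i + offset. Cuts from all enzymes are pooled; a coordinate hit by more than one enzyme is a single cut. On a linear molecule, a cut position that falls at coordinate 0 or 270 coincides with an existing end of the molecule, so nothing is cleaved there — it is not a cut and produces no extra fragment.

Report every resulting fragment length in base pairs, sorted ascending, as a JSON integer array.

Per-enzyme occurrences:
  EstV TACAACC/4: at [21, 82, 99, 131] ⇒ [25, 86, 103, 135]
  MvoX CCACAGCT/6: at [41, 60, 72, 106, 123, 154, 191, 204, 212, 231, 255] ⇒ [47, 66, 78, 112, 129, 160, 197, 210, 218, 237, 261]
  VbrIX TCCGTTCC/6: at [8, 33, 49, 89, 167, 181, 245] ⇒ [14, 39, 55, 95, 173, 187, 251]

Pooled cuts: [14, 25, 39, 47, 55, 66, 78, 86, 95, 103, 112, 129, 135, 160, 173, 187, 197, 210, 218, 237, 251, 261]

Fragment lengths:
  [0,14): 14 bp
  [14,25): 11 bp
  [25,39): 14 bp
  [39,47): 8 bp
  [47,55): 8 bp
  [55,66): 11 bp
  [66,78): 12 bp
  [78,86): 8 bp
  [86,95): 9 bp
  [95,103): 8 bp
  [103,112): 9 bp
  [112,129): 17 bp
  [129,135): 6 bp
  [135,160): 25 bp
  [160,173): 13 bp
  [173,187): 14 bp
  [187,197): 10 bp
  [197,210): 13 bp
  [210,218): 8 bp
  [218,237): 19 bp
  [237,251): 14 bp
  [251,261): 10 bp
  [261,270): 9 bp

[6,8,8,8,8,8,9,9,9,10,10,11,11,12,13,13,14,14,14,14,17,19,25]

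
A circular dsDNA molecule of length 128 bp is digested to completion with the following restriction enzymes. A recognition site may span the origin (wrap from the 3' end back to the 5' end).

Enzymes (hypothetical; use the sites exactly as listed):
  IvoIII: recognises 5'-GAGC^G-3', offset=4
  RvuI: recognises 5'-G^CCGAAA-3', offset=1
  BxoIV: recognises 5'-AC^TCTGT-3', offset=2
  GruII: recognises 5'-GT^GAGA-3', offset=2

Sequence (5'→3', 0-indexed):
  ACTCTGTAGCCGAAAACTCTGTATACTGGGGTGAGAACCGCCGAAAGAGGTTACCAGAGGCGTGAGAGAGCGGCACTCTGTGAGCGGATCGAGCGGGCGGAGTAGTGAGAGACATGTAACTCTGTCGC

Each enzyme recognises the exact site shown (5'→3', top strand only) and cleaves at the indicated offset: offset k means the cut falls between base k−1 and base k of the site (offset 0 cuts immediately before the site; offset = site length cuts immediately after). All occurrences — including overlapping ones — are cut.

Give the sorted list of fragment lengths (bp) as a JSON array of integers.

Per-enzyme occurrences:
  IvoIII (GAGCG, off=4): starts [67, 81, 90] → cuts [71, 85, 94]
  RvuI (GCCGAAA, off=1): starts [8, 39] → cuts [9, 40]
  BxoIV (ACTCTGT, off=2): starts [0, 15, 74, 118] → cuts [2, 17, 76, 120]
  GruII (GTGAGA, off=2): starts [30, 61, 104] → cuts [32, 63, 106]

All cut coordinates (distinct, sorted): [2, 9, 17, 32, 40, 63, 71, 76, 85, 94, 106, 120]

Fragments:
  2→9: 7 bp
  9→17: 8 bp
  17→32: 15 bp
  32→40: 8 bp
  40→63: 23 bp
  63→71: 8 bp
  71→76: 5 bp
  76→85: 9 bp
  85→94: 9 bp
  94→106: 12 bp
  106→120: 14 bp
  120→2 (wrap): 128-120+2 = 10 bp

[5,7,8,8,8,9,9,10,12,14,15,23]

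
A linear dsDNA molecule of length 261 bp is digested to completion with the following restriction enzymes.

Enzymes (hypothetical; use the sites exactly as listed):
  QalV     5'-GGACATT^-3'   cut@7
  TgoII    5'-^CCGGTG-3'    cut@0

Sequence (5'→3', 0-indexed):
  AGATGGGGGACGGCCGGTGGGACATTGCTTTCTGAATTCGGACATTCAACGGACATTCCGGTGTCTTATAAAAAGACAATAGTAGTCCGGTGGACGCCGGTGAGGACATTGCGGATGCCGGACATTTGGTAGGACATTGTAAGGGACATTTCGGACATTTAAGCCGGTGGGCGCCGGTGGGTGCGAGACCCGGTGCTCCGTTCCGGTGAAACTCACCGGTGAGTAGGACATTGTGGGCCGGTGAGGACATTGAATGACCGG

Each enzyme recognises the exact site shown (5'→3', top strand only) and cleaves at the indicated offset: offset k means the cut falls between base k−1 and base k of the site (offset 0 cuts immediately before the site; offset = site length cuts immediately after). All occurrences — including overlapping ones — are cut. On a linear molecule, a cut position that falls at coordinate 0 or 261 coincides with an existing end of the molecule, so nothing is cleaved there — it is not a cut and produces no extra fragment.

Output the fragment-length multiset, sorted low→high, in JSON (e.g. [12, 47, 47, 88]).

[4,5,9,10,10,10,11,12,12,13,13,13,13,14,14,16,16,17,20,29]

Site scan:
  QalV (GGACATT, off=7): starts [19, 39, 50, 103, 119, 131, 143, 152, 225, 244] → cuts [26, 46, 57, 110, 126, 138, 150, 159, 232, 251]
  TgoII (CCGGTG, off=0): starts [13, 57, 86, 96, 163, 173, 189, 202, 215, 237] → cuts [13, 57, 86, 96, 163, 173, 189, 202, 215, 237]

Pooled cuts: [13, 26, 46, 57, 86, 96, 110, 126, 138, 150, 159, 163, 173, 189, 202, 215, 232, 237, 251]

Fragment lengths:
  [0,13): 13 bp
  [13,26): 13 bp
  [26,46): 20 bp
  [46,57): 11 bp
  [57,86): 29 bp
  [86,96): 10 bp
  [96,110): 14 bp
  [110,126): 16 bp
  [126,138): 12 bp
  [138,150): 12 bp
  [150,159): 9 bp
  [159,163): 4 bp
  [163,173): 10 bp
  [173,189): 16 bp
  [189,202): 13 bp
  [202,215): 13 bp
  [215,232): 17 bp
  [232,237): 5 bp
  [237,251): 14 bp
  [251,261): 10 bp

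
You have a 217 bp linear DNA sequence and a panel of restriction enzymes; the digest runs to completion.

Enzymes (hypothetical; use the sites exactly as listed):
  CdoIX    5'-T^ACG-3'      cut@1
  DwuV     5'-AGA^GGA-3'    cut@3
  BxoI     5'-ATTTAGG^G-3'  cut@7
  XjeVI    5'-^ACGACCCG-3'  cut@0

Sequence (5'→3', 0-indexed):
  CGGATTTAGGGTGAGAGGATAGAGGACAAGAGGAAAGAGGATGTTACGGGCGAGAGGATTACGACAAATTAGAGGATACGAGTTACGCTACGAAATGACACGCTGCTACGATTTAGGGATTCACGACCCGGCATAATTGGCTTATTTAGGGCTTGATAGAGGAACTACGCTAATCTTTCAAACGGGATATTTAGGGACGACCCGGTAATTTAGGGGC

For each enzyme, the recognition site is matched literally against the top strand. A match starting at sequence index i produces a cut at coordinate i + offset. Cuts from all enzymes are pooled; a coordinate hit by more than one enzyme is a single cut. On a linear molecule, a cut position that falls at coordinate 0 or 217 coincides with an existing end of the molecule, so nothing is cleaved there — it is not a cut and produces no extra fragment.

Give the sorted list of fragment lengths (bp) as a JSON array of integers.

Scan for sites:
  CdoIX TACG/1: at [44, 59, 76, 83, 88, 106, 165] ⇒ [45, 60, 77, 84, 89, 107, 166]
  DwuV AGAGGA/3: at [13, 20, 28, 35, 52, 70, 157] ⇒ [16, 23, 31, 38, 55, 73, 160]
  BxoI ATTTAGGG/7: at [3, 110, 143, 188, 207] ⇒ [10, 117, 150, 195, 214]
  XjeVI ACGACCCG/0: at [122, 196] ⇒ [122, 196]

Pooled cuts: [10, 16, 23, 31, 38, 45, 55, 60, 73, 77, 84, 89, 107, 117, 122, 150, 160, 166, 195, 196, 214]

Fragment lengths:
  [0,10): 10 bp
  [10,16): 6 bp
  [16,23): 7 bp
  [23,31): 8 bp
  [31,38): 7 bp
  [38,45): 7 bp
  [45,55): 10 bp
  [55,60): 5 bp
  [60,73): 13 bp
  [73,77): 4 bp
  [77,84): 7 bp
  [84,89): 5 bp
  [89,107): 18 bp
  [107,117): 10 bp
  [117,122): 5 bp
  [122,150): 28 bp
  [150,160): 10 bp
  [160,166): 6 bp
  [166,195): 29 bp
  [195,196): 1 bp
  [196,214): 18 bp
  [214,217): 3 bp

[1,3,4,5,5,5,6,6,7,7,7,7,8,10,10,10,10,13,18,18,28,29]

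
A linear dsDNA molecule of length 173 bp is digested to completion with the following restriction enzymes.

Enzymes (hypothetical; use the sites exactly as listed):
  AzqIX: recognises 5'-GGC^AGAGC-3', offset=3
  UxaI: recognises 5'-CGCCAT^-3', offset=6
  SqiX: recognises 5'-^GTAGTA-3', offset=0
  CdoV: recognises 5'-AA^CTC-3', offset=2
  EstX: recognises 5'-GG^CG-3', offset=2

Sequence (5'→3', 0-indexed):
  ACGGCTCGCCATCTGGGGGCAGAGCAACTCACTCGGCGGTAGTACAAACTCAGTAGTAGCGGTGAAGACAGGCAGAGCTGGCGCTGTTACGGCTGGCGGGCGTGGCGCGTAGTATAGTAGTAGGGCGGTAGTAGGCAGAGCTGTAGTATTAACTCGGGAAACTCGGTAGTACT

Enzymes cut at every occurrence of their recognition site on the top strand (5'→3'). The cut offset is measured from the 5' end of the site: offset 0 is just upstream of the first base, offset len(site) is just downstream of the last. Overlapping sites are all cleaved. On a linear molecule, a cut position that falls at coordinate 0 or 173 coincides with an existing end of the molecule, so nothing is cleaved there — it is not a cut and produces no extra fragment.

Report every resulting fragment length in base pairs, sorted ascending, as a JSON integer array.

Scan for sites:
  AzqIX (GGCAGAGC, off=3): starts [17, 70, 133] → cuts [20, 73, 136]
  UxaI (CGCCAT, off=6): starts [6] → cuts [12]
  SqiX (GTAGTA, off=0): starts [38, 52, 108, 116, 127, 142, 165] → cuts [38, 52, 108, 116, 127, 142, 165]
  CdoV (AACTC, off=2): starts [25, 46, 150, 159] → cuts [27, 48, 152, 161]
  EstX (GGCG, off=2): starts [34, 79, 94, 98, 103, 123] → cuts [36, 81, 96, 100, 105, 125]

All cut coordinates (distinct, sorted): [12, 20, 27, 36, 38, 48, 52, 73, 81, 96, 100, 105, 108, 116, 125, 127, 136, 142, 152, 161, 165]

Fragment lengths:
  [0,12): 12 bp
  [12,20): 8 bp
  [20,27): 7 bp
  [27,36): 9 bp
  [36,38): 2 bp
  [38,48): 10 bp
  [48,52): 4 bp
  [52,73): 21 bp
  [73,81): 8 bp
  [81,96): 15 bp
  [96,100): 4 bp
  [100,105): 5 bp
  [105,108): 3 bp
  [108,116): 8 bp
  [116,125): 9 bp
  [125,127): 2 bp
  [127,136): 9 bp
  [136,142): 6 bp
  [142,152): 10 bp
  [152,161): 9 bp
  [161,165): 4 bp
  [165,173): 8 bp

[2,2,3,4,4,4,5,6,7,8,8,8,8,9,9,9,9,10,10,12,15,21]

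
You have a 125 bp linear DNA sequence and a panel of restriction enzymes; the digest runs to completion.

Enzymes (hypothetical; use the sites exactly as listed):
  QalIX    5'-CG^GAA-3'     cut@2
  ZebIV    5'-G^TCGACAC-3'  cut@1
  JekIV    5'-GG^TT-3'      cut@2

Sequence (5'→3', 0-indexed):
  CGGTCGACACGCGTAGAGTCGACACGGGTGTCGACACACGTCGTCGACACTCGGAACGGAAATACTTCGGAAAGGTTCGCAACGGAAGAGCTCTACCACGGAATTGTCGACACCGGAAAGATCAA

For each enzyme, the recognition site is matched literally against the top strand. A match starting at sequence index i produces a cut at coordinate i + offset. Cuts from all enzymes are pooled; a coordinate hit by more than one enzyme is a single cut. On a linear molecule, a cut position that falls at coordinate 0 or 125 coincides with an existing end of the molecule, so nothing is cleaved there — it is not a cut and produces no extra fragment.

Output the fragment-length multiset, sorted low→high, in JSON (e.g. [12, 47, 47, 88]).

[3,5,6,6,9,9,10,10,11,12,13,15,16]

Per-enzyme occurrences:
  QalIX (CGGAA, off=2): starts [51, 56, 67, 82, 98, 113] → cuts [53, 58, 69, 84, 100, 115]
  ZebIV (GTCGACAC, off=1): starts [2, 17, 29, 42, 105] → cuts [3, 18, 30, 43, 106]
  JekIV (GGTT, off=2): starts [73] → cuts [75]

Pooled cuts: [3, 18, 30, 43, 53, 58, 69, 75, 84, 100, 106, 115]

Fragment lengths:
  [0,3): 3 bp
  [3,18): 15 bp
  [18,30): 12 bp
  [30,43): 13 bp
  [43,53): 10 bp
  [53,58): 5 bp
  [58,69): 11 bp
  [69,75): 6 bp
  [75,84): 9 bp
  [84,100): 16 bp
  [100,106): 6 bp
  [106,115): 9 bp
  [115,125): 10 bp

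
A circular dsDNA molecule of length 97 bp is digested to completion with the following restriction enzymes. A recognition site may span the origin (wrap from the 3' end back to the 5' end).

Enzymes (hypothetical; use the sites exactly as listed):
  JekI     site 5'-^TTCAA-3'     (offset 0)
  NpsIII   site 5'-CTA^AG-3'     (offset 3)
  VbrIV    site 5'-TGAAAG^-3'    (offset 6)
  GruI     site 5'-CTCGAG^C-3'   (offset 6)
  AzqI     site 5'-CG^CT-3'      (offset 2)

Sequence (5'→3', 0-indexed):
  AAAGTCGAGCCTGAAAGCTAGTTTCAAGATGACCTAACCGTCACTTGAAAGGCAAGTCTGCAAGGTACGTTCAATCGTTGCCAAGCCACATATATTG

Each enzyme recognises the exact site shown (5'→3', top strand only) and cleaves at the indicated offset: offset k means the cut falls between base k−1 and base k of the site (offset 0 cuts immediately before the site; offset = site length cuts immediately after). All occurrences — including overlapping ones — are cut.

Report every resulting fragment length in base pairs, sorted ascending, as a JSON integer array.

[5,13,18,29,32]

Site scan:
  JekI (TTCAA, off=0): starts [22, 69] → cuts [22, 69]
  NpsIII (CTAAG, off=3): no sites
  VbrIV (TGAAAG, off=6): starts [11, 45, 95] → cuts [4, 17, 51]
  GruI (CTCGAGC, off=6): no sites
  AzqI (CGCT, off=2): no sites

Pooled cuts: [4, 17, 22, 51, 69]

Fragment lengths:
  4→17: 13 bp
  17→22: 5 bp
  22→51: 29 bp
  51→69: 18 bp
  69→4 (wrap): 97-69+4 = 32 bp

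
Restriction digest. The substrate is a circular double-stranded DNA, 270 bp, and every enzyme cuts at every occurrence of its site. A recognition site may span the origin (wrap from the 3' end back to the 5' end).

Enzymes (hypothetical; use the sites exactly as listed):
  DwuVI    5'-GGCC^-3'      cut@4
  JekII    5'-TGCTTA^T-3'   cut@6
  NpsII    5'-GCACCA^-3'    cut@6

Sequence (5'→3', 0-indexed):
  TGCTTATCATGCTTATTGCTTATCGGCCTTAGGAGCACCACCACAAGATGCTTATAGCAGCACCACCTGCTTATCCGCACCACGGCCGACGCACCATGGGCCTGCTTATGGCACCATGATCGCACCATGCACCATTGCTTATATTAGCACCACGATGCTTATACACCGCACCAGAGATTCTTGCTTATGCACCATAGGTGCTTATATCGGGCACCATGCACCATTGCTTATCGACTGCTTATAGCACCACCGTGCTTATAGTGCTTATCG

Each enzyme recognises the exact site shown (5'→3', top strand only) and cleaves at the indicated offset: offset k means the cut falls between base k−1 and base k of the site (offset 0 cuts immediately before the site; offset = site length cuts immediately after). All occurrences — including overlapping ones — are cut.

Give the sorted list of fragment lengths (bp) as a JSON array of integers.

[5,6,6,6,7,7,7,7,7,7,8,8,8,9,9,9,9,9,9,9,10,11,11,11,11,12,12,12,14,14]

Site scan:
  DwuVI (GGCC, off=4): starts [24, 83, 98] → cuts [28, 87, 102]
  JekII (TGCTTAT, off=6): starts [0, 9, 16, 48, 67, 102, 135, 155, 181, 198, 224, 235, 252, 261] → cuts [6, 15, 22, 54, 73, 108, 141, 161, 187, 204, 230, 241, 258, 267]
  NpsII (GCACCA, off=6): starts [34, 59, 76, 90, 110, 121, 128, 146, 167, 188, 210, 217, 243] → cuts [40, 65, 82, 96, 116, 127, 134, 152, 173, 194, 216, 223, 249]

All cut coordinates (distinct, sorted): [6, 15, 22, 28, 40, 54, 65, 73, 82, 87, 96, 102, 108, 116, 127, 134, 141, 152, 161, 173, 187, 194, 204, 216, 223, 230, 241, 249, 258, 267]

Fragment lengths:
  6→15: 9 bp
  15→22: 7 bp
  22→28: 6 bp
  28→40: 12 bp
  40→54: 14 bp
  54→65: 11 bp
  65→73: 8 bp
  73→82: 9 bp
  82→87: 5 bp
  87→96: 9 bp
  96→102: 6 bp
  102→108: 6 bp
  108→116: 8 bp
  116→127: 11 bp
  127→134: 7 bp
  134→141: 7 bp
  141→152: 11 bp
  152→161: 9 bp
  161→173: 12 bp
  173→187: 14 bp
  187→194: 7 bp
  194→204: 10 bp
  204→216: 12 bp
  216→223: 7 bp
  223→230: 7 bp
  230→241: 11 bp
  241→249: 8 bp
  249→258: 9 bp
  258→267: 9 bp
  267→6 (wrap): 270-267+6 = 9 bp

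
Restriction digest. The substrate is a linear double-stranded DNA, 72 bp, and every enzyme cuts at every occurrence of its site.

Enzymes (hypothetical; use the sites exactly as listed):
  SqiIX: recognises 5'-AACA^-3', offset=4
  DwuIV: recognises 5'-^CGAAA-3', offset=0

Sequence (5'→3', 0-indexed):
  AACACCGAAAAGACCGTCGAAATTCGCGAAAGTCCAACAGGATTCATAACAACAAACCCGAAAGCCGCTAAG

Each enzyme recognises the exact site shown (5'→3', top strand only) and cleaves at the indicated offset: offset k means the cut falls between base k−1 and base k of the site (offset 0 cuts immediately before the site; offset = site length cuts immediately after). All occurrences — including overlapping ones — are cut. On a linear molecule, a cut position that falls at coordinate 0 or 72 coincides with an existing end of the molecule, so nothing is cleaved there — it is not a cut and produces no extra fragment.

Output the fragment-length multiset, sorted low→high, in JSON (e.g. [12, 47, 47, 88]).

[1,3,4,4,9,12,12,13,14]

Per-enzyme occurrences:
  SqiIX (AACA, off=4): starts [0, 35, 47, 50] → cuts [4, 39, 51, 54]
  DwuIV (CGAAA, off=0): starts [5, 17, 26, 58] → cuts [5, 17, 26, 58]

All cut coordinates (distinct, sorted): [4, 5, 17, 26, 39, 51, 54, 58]

Fragment lengths:
  [0,4): 4 bp
  [4,5): 1 bp
  [5,17): 12 bp
  [17,26): 9 bp
  [26,39): 13 bp
  [39,51): 12 bp
  [51,54): 3 bp
  [54,58): 4 bp
  [58,72): 14 bp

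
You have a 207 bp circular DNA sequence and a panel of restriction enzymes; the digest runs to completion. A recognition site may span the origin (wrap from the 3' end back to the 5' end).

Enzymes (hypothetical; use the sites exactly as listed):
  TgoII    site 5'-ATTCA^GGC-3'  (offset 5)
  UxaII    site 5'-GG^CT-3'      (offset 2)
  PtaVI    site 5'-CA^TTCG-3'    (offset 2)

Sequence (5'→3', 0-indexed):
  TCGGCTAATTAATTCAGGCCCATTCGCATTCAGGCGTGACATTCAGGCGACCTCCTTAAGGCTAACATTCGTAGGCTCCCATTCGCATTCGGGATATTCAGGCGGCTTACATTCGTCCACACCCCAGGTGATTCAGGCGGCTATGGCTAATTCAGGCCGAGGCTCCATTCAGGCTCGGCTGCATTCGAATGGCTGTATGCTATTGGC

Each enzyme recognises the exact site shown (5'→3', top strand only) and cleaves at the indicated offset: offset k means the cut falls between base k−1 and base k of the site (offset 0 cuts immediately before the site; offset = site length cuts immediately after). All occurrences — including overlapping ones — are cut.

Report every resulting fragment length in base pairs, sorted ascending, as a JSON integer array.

Per-enzyme occurrences:
  TgoII ATTCAGGC/5: at [11, 27, 40, 95, 130, 149, 166] ⇒ [16, 32, 45, 100, 135, 154, 171]
  UxaII GGCT/2: at [2, 59, 73, 103, 138, 144, 160, 171, 176, 190, 204] ⇒ [4, 61, 75, 105, 140, 146, 162, 173, 178, 192, 206]
  PtaVI CATTCG/2: at [20, 65, 79, 85, 109, 181] ⇒ [22, 67, 81, 87, 111, 183]

All cut coordinates (distinct, sorted): [4, 16, 22, 32, 45, 61, 67, 75, 81, 87, 100, 105, 111, 135, 140, 146, 154, 162, 171, 173, 178, 183, 192, 206]

Fragments:
  4→16: 12 bp
  16→22: 6 bp
  22→32: 10 bp
  32→45: 13 bp
  45→61: 16 bp
  61→67: 6 bp
  67→75: 8 bp
  75→81: 6 bp
  81→87: 6 bp
  87→100: 13 bp
  100→105: 5 bp
  105→111: 6 bp
  111→135: 24 bp
  135→140: 5 bp
  140→146: 6 bp
  146→154: 8 bp
  154→162: 8 bp
  162→171: 9 bp
  171→173: 2 bp
  173→178: 5 bp
  178→183: 5 bp
  183→192: 9 bp
  192→206: 14 bp
  206→4 (wrap): 207-206+4 = 5 bp

[2,5,5,5,5,5,6,6,6,6,6,6,8,8,8,9,9,10,12,13,13,14,16,24]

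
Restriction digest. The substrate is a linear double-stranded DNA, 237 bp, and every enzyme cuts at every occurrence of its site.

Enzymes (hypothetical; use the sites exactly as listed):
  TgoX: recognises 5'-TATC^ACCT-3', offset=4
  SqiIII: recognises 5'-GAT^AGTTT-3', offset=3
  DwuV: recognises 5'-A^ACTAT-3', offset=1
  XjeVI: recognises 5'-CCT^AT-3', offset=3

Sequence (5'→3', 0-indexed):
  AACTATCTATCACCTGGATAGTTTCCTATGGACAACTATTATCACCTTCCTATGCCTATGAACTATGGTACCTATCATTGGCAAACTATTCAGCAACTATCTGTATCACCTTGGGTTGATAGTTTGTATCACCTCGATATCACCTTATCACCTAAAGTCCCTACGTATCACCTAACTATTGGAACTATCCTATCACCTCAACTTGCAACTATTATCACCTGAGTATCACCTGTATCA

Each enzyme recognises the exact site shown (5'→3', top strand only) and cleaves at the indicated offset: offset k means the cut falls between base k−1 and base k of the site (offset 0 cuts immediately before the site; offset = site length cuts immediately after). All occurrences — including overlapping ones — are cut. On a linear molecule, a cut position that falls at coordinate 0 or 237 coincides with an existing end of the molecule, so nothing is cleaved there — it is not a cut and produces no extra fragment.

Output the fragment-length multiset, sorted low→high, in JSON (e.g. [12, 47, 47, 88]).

Scan for sites:
  TgoX TATCACCT/4: at [7, 39, 103, 126, 137, 145, 165, 190, 212, 223] ⇒ [11, 43, 107, 130, 141, 149, 169, 194, 216, 227]
  SqiIII GATAGTTT/3: at [16, 117] ⇒ [19, 120]
  DwuV AACTAT/1: at [0, 33, 60, 83, 94, 173, 182, 206] ⇒ [1, 34, 61, 84, 95, 174, 183, 207]
  XjeVI CCTAT/3: at [24, 48, 54, 70, 188] ⇒ [27, 51, 57, 73, 191]

All cut coordinates (distinct, sorted): [1, 11, 19, 27, 34, 43, 51, 57, 61, 73, 84, 95, 107, 120, 130, 141, 149, 169, 174, 183, 191, 194, 207, 216, 227]

Fragments:
  [0,1): 1 bp
  [1,11): 10 bp
  [11,19): 8 bp
  [19,27): 8 bp
  [27,34): 7 bp
  [34,43): 9 bp
  [43,51): 8 bp
  [51,57): 6 bp
  [57,61): 4 bp
  [61,73): 12 bp
  [73,84): 11 bp
  [84,95): 11 bp
  [95,107): 12 bp
  [107,120): 13 bp
  [120,130): 10 bp
  [130,141): 11 bp
  [141,149): 8 bp
  [149,169): 20 bp
  [169,174): 5 bp
  [174,183): 9 bp
  [183,191): 8 bp
  [191,194): 3 bp
  [194,207): 13 bp
  [207,216): 9 bp
  [216,227): 11 bp
  [227,237): 10 bp

[1,3,4,5,6,7,8,8,8,8,8,9,9,9,10,10,10,11,11,11,11,12,12,13,13,20]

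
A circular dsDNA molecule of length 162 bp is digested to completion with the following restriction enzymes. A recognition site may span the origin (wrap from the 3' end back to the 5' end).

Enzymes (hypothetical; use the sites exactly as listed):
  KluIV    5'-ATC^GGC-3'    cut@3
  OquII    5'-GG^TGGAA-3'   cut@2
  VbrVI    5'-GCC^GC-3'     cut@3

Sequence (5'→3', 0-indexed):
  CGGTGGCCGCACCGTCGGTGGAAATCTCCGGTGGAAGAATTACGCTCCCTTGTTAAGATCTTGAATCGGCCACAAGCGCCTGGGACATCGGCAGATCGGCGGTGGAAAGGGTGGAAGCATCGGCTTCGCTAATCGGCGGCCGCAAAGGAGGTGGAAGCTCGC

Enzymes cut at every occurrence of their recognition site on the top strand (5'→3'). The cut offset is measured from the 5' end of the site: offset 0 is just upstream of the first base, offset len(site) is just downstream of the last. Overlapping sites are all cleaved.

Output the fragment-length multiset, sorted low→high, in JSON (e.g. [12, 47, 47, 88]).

Per-enzyme occurrences:
  KluIV (ATCGGC, off=3): starts [64, 86, 94, 118, 131] → cuts [67, 89, 97, 121, 134]
  OquII (GGTGGAA, off=2): starts [16, 29, 100, 109, 149] → cuts [18, 31, 102, 111, 151]
  VbrVI (GCCGC, off=3): starts [5, 138] → cuts [8, 141]

Pooled cuts: [8, 18, 31, 67, 89, 97, 102, 111, 121, 134, 141, 151]

Fragment lengths:
  8→18: 10 bp
  18→31: 13 bp
  31→67: 36 bp
  67→89: 22 bp
  89→97: 8 bp
  97→102: 5 bp
  102→111: 9 bp
  111→121: 10 bp
  121→134: 13 bp
  134→141: 7 bp
  141→151: 10 bp
  151→8 (wrap): 162-151+8 = 19 bp

[5,7,8,9,10,10,10,13,13,19,22,36]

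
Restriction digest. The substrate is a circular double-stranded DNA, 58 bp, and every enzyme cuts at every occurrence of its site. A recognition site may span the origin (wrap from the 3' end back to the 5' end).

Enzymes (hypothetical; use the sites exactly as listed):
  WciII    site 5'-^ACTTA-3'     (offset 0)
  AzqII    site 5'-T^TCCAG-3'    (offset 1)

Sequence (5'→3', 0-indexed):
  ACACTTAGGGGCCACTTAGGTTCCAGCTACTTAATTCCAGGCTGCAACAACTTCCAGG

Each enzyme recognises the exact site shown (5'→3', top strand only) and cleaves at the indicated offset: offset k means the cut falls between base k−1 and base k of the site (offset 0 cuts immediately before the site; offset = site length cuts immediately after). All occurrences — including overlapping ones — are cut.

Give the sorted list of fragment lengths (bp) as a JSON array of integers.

[7,7,8,8,11,17]

Per-enzyme occurrences:
  WciII (ACTTA, off=0): starts [2, 13, 28] → cuts [2, 13, 28]
  AzqII (TTCCAG, off=1): starts [20, 34, 51] → cuts [21, 35, 52]

Pooled cuts: [2, 13, 21, 28, 35, 52]

Fragment lengths:
  2→13: 11 bp
  13→21: 8 bp
  21→28: 7 bp
  28→35: 7 bp
  35→52: 17 bp
  52→2 (wrap): 58-52+2 = 8 bp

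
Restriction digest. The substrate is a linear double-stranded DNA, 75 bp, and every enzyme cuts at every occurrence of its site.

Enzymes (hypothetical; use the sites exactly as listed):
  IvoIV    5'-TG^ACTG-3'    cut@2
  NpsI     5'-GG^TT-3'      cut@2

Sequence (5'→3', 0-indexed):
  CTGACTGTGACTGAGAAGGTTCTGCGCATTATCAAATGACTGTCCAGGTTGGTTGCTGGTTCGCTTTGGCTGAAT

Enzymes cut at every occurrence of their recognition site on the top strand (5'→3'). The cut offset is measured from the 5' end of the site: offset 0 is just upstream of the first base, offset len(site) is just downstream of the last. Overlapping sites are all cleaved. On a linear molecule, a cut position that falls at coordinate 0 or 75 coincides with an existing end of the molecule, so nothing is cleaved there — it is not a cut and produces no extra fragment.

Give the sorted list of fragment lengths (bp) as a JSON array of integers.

[3,4,6,7,10,10,16,19]

Scan for sites:
  IvoIV (TGACTG, off=2): starts [1, 7, 36] → cuts [3, 9, 38]
  NpsI (GGTT, off=2): starts [17, 46, 50, 57] → cuts [19, 48, 52, 59]

All cut coordinates (distinct, sorted): [3, 9, 19, 38, 48, 52, 59]

Fragment lengths:
  [0,3): 3 bp
  [3,9): 6 bp
  [9,19): 10 bp
  [19,38): 19 bp
  [38,48): 10 bp
  [48,52): 4 bp
  [52,59): 7 bp
  [59,75): 16 bp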